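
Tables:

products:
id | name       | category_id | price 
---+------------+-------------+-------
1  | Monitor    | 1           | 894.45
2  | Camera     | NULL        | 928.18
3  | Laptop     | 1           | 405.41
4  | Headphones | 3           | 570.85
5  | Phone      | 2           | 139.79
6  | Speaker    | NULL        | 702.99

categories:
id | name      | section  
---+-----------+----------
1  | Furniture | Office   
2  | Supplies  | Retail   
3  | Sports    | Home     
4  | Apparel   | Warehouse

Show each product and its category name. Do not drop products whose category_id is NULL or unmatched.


LEFT JOIN keeps every row from products (the left table); where category_id has no match in categories, the category columns become NULL. Walk through each product:
  - product 1 (Monitor): category_id=1 -> matches Furniture
  - product 2 (Camera): category_id=NULL, no match -> kept with NULL
  - product 3 (Laptop): category_id=1 -> matches Furniture
  - product 4 (Headphones): category_id=3 -> matches Sports
  - product 5 (Phone): category_id=2 -> matches Supplies
  - product 6 (Speaker): category_id=NULL, no match -> kept with NULL
All 6 rows appear; 2 have NULL category.

SQL:
SELECT a.name, b.name AS category
FROM products a
LEFT JOIN categories b ON a.category_id = b.id

Result:
name       | category 
-----------+----------
Monitor    | Furniture
Camera     | NULL     
Laptop     | Furniture
Headphones | Sports   
Phone      | Supplies 
Speaker    | NULL     


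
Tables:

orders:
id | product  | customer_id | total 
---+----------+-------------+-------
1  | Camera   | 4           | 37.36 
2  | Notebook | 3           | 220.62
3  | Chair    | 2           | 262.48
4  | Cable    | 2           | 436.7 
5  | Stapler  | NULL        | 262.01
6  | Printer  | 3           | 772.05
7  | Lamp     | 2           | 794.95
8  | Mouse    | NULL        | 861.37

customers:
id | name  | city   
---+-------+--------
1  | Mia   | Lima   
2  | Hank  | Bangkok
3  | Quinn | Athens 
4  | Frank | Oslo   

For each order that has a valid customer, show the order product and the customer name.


INNER JOIN keeps only orders rows whose customer_id matches an id in customers. Walk through each order:
  - order 1 (Camera): customer_id=4 -> matches Frank
  - order 2 (Notebook): customer_id=3 -> matches Quinn
  - order 3 (Chair): customer_id=2 -> matches Hank
  - order 4 (Cable): customer_id=2 -> matches Hank
  - order 5 (Stapler): customer_id=NULL, no match -> dropped
  - order 6 (Printer): customer_id=3 -> matches Quinn
  - order 7 (Lamp): customer_id=2 -> matches Hank
  - order 8 (Mouse): customer_id=NULL, no match -> dropped
So 2 of 8 rows are dropped.

SQL:
SELECT a.product, b.name AS customer
FROM orders a
INNER JOIN customers b ON a.customer_id = b.id

Result:
product  | customer
---------+---------
Camera   | Frank   
Notebook | Quinn   
Chair    | Hank    
Cable    | Hank    
Printer  | Quinn   
Lamp     | Hank    


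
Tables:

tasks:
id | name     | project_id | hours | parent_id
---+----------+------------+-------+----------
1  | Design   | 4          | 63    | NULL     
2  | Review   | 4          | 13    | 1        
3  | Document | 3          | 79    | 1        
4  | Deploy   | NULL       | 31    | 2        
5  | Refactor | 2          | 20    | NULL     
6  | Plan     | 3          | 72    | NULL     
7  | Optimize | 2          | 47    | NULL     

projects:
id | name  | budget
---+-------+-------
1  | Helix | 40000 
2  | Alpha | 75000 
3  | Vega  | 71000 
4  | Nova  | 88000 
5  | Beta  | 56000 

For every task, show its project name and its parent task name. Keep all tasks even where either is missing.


Two LEFT JOINs from the same base table tasks: one to projects via project_id, one to tasks itself via parent_id. Both are LEFT so every task is preserved.
Match against projects:
  - task 1 (Design): project_id=4 -> matches Nova
  - task 2 (Review): project_id=4 -> matches Nova
  - task 3 (Document): project_id=3 -> matches Vega
  - task 4 (Deploy): project_id=NULL, no match -> kept with NULL
  - task 5 (Refactor): project_id=2 -> matches Alpha
  - task 6 (Plan): project_id=3 -> matches Vega
  - task 7 (Optimize): project_id=2 -> matches Alpha
Match against tasks (self):
  - task 1 (Design): parent_id=NULL -> NULL
  - task 2 (Review): parent_id=1 -> Design
  - task 3 (Document): parent_id=1 -> Design
  - task 4 (Deploy): parent_id=2 -> Review
  - task 5 (Refactor): parent_id=NULL -> NULL
  - task 6 (Plan): parent_id=NULL -> NULL
  - task 7 (Optimize): parent_id=NULL -> NULL

SQL:
SELECT a.name, b.name AS project, c.name AS parent
FROM tasks a
LEFT JOIN projects b ON a.project_id = b.id
LEFT JOIN tasks c ON a.parent_id = c.id

Result:
name     | project | parent
---------+---------+-------
Design   | Nova    | NULL  
Review   | Nova    | Design
Document | Vega    | Design
Deploy   | NULL    | Review
Refactor | Alpha   | NULL  
Plan     | Vega    | NULL  
Optimize | Alpha   | NULL  


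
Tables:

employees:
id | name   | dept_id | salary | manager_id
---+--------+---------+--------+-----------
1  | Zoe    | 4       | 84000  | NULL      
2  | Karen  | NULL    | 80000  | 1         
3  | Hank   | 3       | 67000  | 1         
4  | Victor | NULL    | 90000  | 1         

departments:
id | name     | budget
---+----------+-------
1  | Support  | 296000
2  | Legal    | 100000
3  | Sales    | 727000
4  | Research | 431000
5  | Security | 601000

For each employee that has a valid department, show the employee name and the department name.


INNER JOIN keeps only employees rows whose dept_id matches an id in departments. Walk through each employee:
  - employee 1 (Zoe): dept_id=4 -> matches Research
  - employee 2 (Karen): dept_id=NULL, no match -> dropped
  - employee 3 (Hank): dept_id=3 -> matches Sales
  - employee 4 (Victor): dept_id=NULL, no match -> dropped
So 2 of 4 rows are dropped.

SQL:
SELECT a.name, b.name AS department
FROM employees a
INNER JOIN departments b ON a.dept_id = b.id

Result:
name | department
-----+-----------
Zoe  | Research  
Hank | Sales     


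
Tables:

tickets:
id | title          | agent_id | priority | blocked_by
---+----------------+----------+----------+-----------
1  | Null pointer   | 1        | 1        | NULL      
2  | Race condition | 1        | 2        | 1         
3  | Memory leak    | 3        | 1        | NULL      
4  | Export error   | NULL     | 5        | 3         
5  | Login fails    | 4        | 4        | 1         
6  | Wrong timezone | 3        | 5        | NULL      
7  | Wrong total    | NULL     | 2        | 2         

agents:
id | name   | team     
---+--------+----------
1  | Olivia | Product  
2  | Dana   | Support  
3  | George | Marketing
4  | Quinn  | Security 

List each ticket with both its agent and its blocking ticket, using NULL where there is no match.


Two LEFT JOINs from the same base table tickets: one to agents via agent_id, one to tickets itself via blocked_by. Both are LEFT so every ticket is preserved.
Match against agents:
  - ticket 1 (Null pointer): agent_id=1 -> matches Olivia
  - ticket 2 (Race condition): agent_id=1 -> matches Olivia
  - ticket 3 (Memory leak): agent_id=3 -> matches George
  - ticket 4 (Export error): agent_id=NULL, no match -> kept with NULL
  - ticket 5 (Login fails): agent_id=4 -> matches Quinn
  - ticket 6 (Wrong timezone): agent_id=3 -> matches George
  - ticket 7 (Wrong total): agent_id=NULL, no match -> kept with NULL
Match against tickets (self):
  - ticket 1 (Null pointer): blocked_by=NULL -> NULL
  - ticket 2 (Race condition): blocked_by=1 -> Null pointer
  - ticket 3 (Memory leak): blocked_by=NULL -> NULL
  - ticket 4 (Export error): blocked_by=3 -> Memory leak
  - ticket 5 (Login fails): blocked_by=1 -> Null pointer
  - ticket 6 (Wrong timezone): blocked_by=NULL -> NULL
  - ticket 7 (Wrong total): blocked_by=2 -> Race condition

SQL:
SELECT a.title, b.name AS agent, c.title AS blocked_by
FROM tickets a
LEFT JOIN agents b ON a.agent_id = b.id
LEFT JOIN tickets c ON a.blocked_by = c.id

Result:
title          | agent  | blocked_by    
---------------+--------+---------------
Null pointer   | Olivia | NULL          
Race condition | Olivia | Null pointer  
Memory leak    | George | NULL          
Export error   | NULL   | Memory leak   
Login fails    | Quinn  | Null pointer  
Wrong timezone | George | NULL          
Wrong total    | NULL   | Race condition


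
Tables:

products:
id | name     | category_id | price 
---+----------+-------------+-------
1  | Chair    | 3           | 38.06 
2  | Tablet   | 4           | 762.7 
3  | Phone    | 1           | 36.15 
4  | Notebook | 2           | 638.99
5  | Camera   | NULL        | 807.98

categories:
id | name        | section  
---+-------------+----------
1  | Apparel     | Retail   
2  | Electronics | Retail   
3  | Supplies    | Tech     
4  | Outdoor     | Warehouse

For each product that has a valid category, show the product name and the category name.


INNER JOIN keeps only products rows whose category_id matches an id in categories. Walk through each product:
  - product 1 (Chair): category_id=3 -> matches Supplies
  - product 2 (Tablet): category_id=4 -> matches Outdoor
  - product 3 (Phone): category_id=1 -> matches Apparel
  - product 4 (Notebook): category_id=2 -> matches Electronics
  - product 5 (Camera): category_id=NULL, no match -> dropped
So 1 of 5 rows is dropped.

SQL:
SELECT a.name, b.name AS category
FROM products a
INNER JOIN categories b ON a.category_id = b.id

Result:
name     | category   
---------+------------
Chair    | Supplies   
Tablet   | Outdoor    
Phone    | Apparel    
Notebook | Electronics


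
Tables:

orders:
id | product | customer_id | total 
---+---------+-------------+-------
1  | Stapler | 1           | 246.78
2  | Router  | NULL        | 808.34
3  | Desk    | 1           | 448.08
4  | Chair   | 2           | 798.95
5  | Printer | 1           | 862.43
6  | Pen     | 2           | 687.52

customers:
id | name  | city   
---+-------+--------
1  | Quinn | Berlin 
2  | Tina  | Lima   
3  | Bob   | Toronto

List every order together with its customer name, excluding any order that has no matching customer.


INNER JOIN keeps only orders rows whose customer_id matches an id in customers. Walk through each order:
  - order 1 (Stapler): customer_id=1 -> matches Quinn
  - order 2 (Router): customer_id=NULL, no match -> dropped
  - order 3 (Desk): customer_id=1 -> matches Quinn
  - order 4 (Chair): customer_id=2 -> matches Tina
  - order 5 (Printer): customer_id=1 -> matches Quinn
  - order 6 (Pen): customer_id=2 -> matches Tina
So 1 of 6 rows is dropped.

SQL:
SELECT a.product, b.name AS customer
FROM orders a
INNER JOIN customers b ON a.customer_id = b.id

Result:
product | customer
--------+---------
Stapler | Quinn   
Desk    | Quinn   
Chair   | Tina    
Printer | Quinn   
Pen     | Tina    


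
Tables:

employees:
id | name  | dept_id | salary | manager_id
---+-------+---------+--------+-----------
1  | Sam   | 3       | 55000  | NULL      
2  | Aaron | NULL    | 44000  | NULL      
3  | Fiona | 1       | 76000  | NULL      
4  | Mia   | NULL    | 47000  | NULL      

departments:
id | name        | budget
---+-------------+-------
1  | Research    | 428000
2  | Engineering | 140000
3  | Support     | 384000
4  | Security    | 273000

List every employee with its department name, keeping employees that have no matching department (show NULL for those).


LEFT JOIN keeps every row from employees (the left table); where dept_id has no match in departments, the department columns become NULL. Walk through each employee:
  - employee 1 (Sam): dept_id=3 -> matches Support
  - employee 2 (Aaron): dept_id=NULL, no match -> kept with NULL
  - employee 3 (Fiona): dept_id=1 -> matches Research
  - employee 4 (Mia): dept_id=NULL, no match -> kept with NULL
All 4 rows appear; 2 have NULL department.

SQL:
SELECT a.name, b.name AS department
FROM employees a
LEFT JOIN departments b ON a.dept_id = b.id

Result:
name  | department
------+-----------
Sam   | Support   
Aaron | NULL      
Fiona | Research  
Mia   | NULL      


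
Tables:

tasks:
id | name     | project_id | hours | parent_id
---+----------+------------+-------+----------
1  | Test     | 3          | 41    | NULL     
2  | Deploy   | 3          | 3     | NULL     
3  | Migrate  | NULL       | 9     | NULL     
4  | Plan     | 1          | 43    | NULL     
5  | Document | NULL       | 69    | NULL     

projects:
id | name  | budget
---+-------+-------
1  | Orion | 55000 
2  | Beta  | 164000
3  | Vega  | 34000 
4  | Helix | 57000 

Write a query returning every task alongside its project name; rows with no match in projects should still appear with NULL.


LEFT JOIN keeps every row from tasks (the left table); where project_id has no match in projects, the project columns become NULL. Walk through each task:
  - task 1 (Test): project_id=3 -> matches Vega
  - task 2 (Deploy): project_id=3 -> matches Vega
  - task 3 (Migrate): project_id=NULL, no match -> kept with NULL
  - task 4 (Plan): project_id=1 -> matches Orion
  - task 5 (Document): project_id=NULL, no match -> kept with NULL
All 5 rows appear; 2 have NULL project.

SQL:
SELECT a.name, b.name AS project
FROM tasks a
LEFT JOIN projects b ON a.project_id = b.id

Result:
name     | project
---------+--------
Test     | Vega   
Deploy   | Vega   
Migrate  | NULL   
Plan     | Orion  
Document | NULL   


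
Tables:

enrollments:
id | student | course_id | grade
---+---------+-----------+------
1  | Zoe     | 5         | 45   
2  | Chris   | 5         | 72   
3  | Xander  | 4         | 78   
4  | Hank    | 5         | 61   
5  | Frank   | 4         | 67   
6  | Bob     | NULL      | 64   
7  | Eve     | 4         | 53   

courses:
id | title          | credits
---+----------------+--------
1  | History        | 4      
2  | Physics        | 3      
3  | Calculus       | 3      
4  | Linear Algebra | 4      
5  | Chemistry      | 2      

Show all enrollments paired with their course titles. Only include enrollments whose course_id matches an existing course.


INNER JOIN keeps only enrollments rows whose course_id matches an id in courses. Walk through each enrollment:
  - enrollment 1 (Zoe): course_id=5 -> matches Chemistry
  - enrollment 2 (Chris): course_id=5 -> matches Chemistry
  - enrollment 3 (Xander): course_id=4 -> matches Linear Algebra
  - enrollment 4 (Hank): course_id=5 -> matches Chemistry
  - enrollment 5 (Frank): course_id=4 -> matches Linear Algebra
  - enrollment 6 (Bob): course_id=NULL, no match -> dropped
  - enrollment 7 (Eve): course_id=4 -> matches Linear Algebra
So 1 of 7 rows is dropped.

SQL:
SELECT a.student, b.title AS course
FROM enrollments a
INNER JOIN courses b ON a.course_id = b.id

Result:
student | course        
--------+---------------
Zoe     | Chemistry     
Chris   | Chemistry     
Xander  | Linear Algebra
Hank    | Chemistry     
Frank   | Linear Algebra
Eve     | Linear Algebra


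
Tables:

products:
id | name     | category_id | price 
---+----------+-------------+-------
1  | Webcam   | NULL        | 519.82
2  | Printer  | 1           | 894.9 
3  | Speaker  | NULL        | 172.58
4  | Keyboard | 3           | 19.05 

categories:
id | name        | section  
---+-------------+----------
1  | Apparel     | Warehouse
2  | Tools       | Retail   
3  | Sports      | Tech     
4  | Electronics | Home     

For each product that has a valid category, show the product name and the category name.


INNER JOIN keeps only products rows whose category_id matches an id in categories. Walk through each product:
  - product 1 (Webcam): category_id=NULL, no match -> dropped
  - product 2 (Printer): category_id=1 -> matches Apparel
  - product 3 (Speaker): category_id=NULL, no match -> dropped
  - product 4 (Keyboard): category_id=3 -> matches Sports
So 2 of 4 rows are dropped.

SQL:
SELECT a.name, b.name AS category
FROM products a
INNER JOIN categories b ON a.category_id = b.id

Result:
name     | category
---------+---------
Printer  | Apparel 
Keyboard | Sports  


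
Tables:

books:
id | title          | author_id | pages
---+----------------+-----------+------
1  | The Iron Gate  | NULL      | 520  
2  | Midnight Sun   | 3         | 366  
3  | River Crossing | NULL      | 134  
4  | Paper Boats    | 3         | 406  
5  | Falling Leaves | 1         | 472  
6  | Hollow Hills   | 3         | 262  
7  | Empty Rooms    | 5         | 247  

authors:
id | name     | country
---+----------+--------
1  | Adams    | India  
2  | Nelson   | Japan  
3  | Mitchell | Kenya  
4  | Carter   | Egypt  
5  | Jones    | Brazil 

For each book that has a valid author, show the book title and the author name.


INNER JOIN keeps only books rows whose author_id matches an id in authors. Walk through each book:
  - book 1 (The Iron Gate): author_id=NULL, no match -> dropped
  - book 2 (Midnight Sun): author_id=3 -> matches Mitchell
  - book 3 (River Crossing): author_id=NULL, no match -> dropped
  - book 4 (Paper Boats): author_id=3 -> matches Mitchell
  - book 5 (Falling Leaves): author_id=1 -> matches Adams
  - book 6 (Hollow Hills): author_id=3 -> matches Mitchell
  - book 7 (Empty Rooms): author_id=5 -> matches Jones
So 2 of 7 rows are dropped.

SQL:
SELECT a.title, b.name AS author
FROM books a
INNER JOIN authors b ON a.author_id = b.id

Result:
title          | author  
---------------+---------
Midnight Sun   | Mitchell
Paper Boats    | Mitchell
Falling Leaves | Adams   
Hollow Hills   | Mitchell
Empty Rooms    | Jones   


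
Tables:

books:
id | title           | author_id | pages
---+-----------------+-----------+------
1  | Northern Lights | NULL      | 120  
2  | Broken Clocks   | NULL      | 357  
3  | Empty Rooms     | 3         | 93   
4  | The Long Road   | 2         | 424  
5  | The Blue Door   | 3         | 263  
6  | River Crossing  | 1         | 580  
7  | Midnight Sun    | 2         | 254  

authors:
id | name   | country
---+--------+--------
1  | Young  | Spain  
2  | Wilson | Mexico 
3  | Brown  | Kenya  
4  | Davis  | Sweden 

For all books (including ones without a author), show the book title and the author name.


LEFT JOIN keeps every row from books (the left table); where author_id has no match in authors, the author columns become NULL. Walk through each book:
  - book 1 (Northern Lights): author_id=NULL, no match -> kept with NULL
  - book 2 (Broken Clocks): author_id=NULL, no match -> kept with NULL
  - book 3 (Empty Rooms): author_id=3 -> matches Brown
  - book 4 (The Long Road): author_id=2 -> matches Wilson
  - book 5 (The Blue Door): author_id=3 -> matches Brown
  - book 6 (River Crossing): author_id=1 -> matches Young
  - book 7 (Midnight Sun): author_id=2 -> matches Wilson
All 7 rows appear; 2 have NULL author.

SQL:
SELECT a.title, b.name AS author
FROM books a
LEFT JOIN authors b ON a.author_id = b.id

Result:
title           | author
----------------+-------
Northern Lights | NULL  
Broken Clocks   | NULL  
Empty Rooms     | Brown 
The Long Road   | Wilson
The Blue Door   | Brown 
River Crossing  | Young 
Midnight Sun    | Wilson


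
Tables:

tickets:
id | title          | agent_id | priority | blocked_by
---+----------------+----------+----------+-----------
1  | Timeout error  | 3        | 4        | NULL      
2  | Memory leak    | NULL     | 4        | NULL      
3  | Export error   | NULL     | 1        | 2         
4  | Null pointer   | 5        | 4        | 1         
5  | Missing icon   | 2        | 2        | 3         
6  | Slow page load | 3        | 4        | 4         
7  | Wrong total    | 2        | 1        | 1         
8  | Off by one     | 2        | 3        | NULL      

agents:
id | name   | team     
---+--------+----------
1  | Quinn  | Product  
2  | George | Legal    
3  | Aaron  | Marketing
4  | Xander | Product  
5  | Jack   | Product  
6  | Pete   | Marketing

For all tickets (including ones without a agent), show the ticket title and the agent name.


LEFT JOIN keeps every row from tickets (the left table); where agent_id has no match in agents, the agent columns become NULL. Walk through each ticket:
  - ticket 1 (Timeout error): agent_id=3 -> matches Aaron
  - ticket 2 (Memory leak): agent_id=NULL, no match -> kept with NULL
  - ticket 3 (Export error): agent_id=NULL, no match -> kept with NULL
  - ticket 4 (Null pointer): agent_id=5 -> matches Jack
  - ticket 5 (Missing icon): agent_id=2 -> matches George
  - ticket 6 (Slow page load): agent_id=3 -> matches Aaron
  - ticket 7 (Wrong total): agent_id=2 -> matches George
  - ticket 8 (Off by one): agent_id=2 -> matches George
All 8 rows appear; 2 have NULL agent.

SQL:
SELECT a.title, b.name AS agent
FROM tickets a
LEFT JOIN agents b ON a.agent_id = b.id

Result:
title          | agent 
---------------+-------
Timeout error  | Aaron 
Memory leak    | NULL  
Export error   | NULL  
Null pointer   | Jack  
Missing icon   | George
Slow page load | Aaron 
Wrong total    | George
Off by one     | George


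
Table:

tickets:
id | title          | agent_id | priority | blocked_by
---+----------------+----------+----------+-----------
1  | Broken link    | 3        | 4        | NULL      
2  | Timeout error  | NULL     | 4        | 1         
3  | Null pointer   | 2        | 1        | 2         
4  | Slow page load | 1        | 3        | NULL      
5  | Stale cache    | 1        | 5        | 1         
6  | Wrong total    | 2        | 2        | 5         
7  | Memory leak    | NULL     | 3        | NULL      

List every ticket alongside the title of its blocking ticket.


This is a self-join: tickets is joined to a second copy of itself, matching each row's blocked_by to another row's id. Use LEFT JOIN so rows with blocked_by=NULL are kept.
  - ticket 1 (Broken link): blocked_by=NULL -> NULL
  - ticket 2 (Timeout error): blocked_by=1 -> Broken link
  - ticket 3 (Null pointer): blocked_by=2 -> Timeout error
  - ticket 4 (Slow page load): blocked_by=NULL -> NULL
  - ticket 5 (Stale cache): blocked_by=1 -> Broken link
  - ticket 6 (Wrong total): blocked_by=5 -> Stale cache
  - ticket 7 (Memory leak): blocked_by=NULL -> NULL

SQL:
SELECT a.title AS item, b.title AS blocked_by
FROM tickets a
LEFT JOIN tickets b ON a.blocked_by = b.id

Result:
item           | blocked_by   
---------------+--------------
Broken link    | NULL         
Timeout error  | Broken link  
Null pointer   | Timeout error
Slow page load | NULL         
Stale cache    | Broken link  
Wrong total    | Stale cache  
Memory leak    | NULL         


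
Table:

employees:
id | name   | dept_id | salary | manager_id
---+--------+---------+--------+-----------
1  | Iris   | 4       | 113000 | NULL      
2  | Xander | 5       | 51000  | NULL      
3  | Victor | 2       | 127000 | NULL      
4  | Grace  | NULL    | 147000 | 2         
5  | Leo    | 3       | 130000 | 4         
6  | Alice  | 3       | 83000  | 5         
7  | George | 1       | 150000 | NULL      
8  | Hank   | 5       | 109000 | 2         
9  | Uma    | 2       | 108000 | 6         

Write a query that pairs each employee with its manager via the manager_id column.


This is a self-join: employees is joined to a second copy of itself, matching each row's manager_id to another row's id. Use LEFT JOIN so rows with manager_id=NULL are kept.
  - employee 1 (Iris): manager_id=NULL -> NULL
  - employee 2 (Xander): manager_id=NULL -> NULL
  - employee 3 (Victor): manager_id=NULL -> NULL
  - employee 4 (Grace): manager_id=2 -> Xander
  - employee 5 (Leo): manager_id=4 -> Grace
  - employee 6 (Alice): manager_id=5 -> Leo
  - employee 7 (George): manager_id=NULL -> NULL
  - employee 8 (Hank): manager_id=2 -> Xander
  - employee 9 (Uma): manager_id=6 -> Alice

SQL:
SELECT a.name AS item, b.name AS manager
FROM employees a
LEFT JOIN employees b ON a.manager_id = b.id

Result:
item   | manager
-------+--------
Iris   | NULL   
Xander | NULL   
Victor | NULL   
Grace  | Xander 
Leo    | Grace  
Alice  | Leo    
George | NULL   
Hank   | Xander 
Uma    | Alice  


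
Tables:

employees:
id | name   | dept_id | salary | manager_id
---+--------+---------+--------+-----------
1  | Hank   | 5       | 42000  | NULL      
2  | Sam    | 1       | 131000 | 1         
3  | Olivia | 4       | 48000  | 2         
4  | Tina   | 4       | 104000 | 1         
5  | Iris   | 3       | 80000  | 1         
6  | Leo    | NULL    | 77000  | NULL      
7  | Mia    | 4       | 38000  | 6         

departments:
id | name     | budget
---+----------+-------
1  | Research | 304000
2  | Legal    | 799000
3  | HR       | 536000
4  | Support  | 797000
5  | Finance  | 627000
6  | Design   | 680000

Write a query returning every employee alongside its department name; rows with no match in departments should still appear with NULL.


LEFT JOIN keeps every row from employees (the left table); where dept_id has no match in departments, the department columns become NULL. Walk through each employee:
  - employee 1 (Hank): dept_id=5 -> matches Finance
  - employee 2 (Sam): dept_id=1 -> matches Research
  - employee 3 (Olivia): dept_id=4 -> matches Support
  - employee 4 (Tina): dept_id=4 -> matches Support
  - employee 5 (Iris): dept_id=3 -> matches HR
  - employee 6 (Leo): dept_id=NULL, no match -> kept with NULL
  - employee 7 (Mia): dept_id=4 -> matches Support
All 7 rows appear; 1 has NULL department.

SQL:
SELECT a.name, b.name AS department
FROM employees a
LEFT JOIN departments b ON a.dept_id = b.id

Result:
name   | department
-------+-----------
Hank   | Finance   
Sam    | Research  
Olivia | Support   
Tina   | Support   
Iris   | HR        
Leo    | NULL      
Mia    | Support   


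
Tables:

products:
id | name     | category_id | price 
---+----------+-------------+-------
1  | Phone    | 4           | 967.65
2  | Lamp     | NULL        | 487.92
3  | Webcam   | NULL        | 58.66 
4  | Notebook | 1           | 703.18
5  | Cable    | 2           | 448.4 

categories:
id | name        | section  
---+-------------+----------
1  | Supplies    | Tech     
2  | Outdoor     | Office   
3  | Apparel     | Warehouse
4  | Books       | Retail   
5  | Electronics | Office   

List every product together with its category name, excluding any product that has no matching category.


INNER JOIN keeps only products rows whose category_id matches an id in categories. Walk through each product:
  - product 1 (Phone): category_id=4 -> matches Books
  - product 2 (Lamp): category_id=NULL, no match -> dropped
  - product 3 (Webcam): category_id=NULL, no match -> dropped
  - product 4 (Notebook): category_id=1 -> matches Supplies
  - product 5 (Cable): category_id=2 -> matches Outdoor
So 2 of 5 rows are dropped.

SQL:
SELECT a.name, b.name AS category
FROM products a
INNER JOIN categories b ON a.category_id = b.id

Result:
name     | category
---------+---------
Phone    | Books   
Notebook | Supplies
Cable    | Outdoor 


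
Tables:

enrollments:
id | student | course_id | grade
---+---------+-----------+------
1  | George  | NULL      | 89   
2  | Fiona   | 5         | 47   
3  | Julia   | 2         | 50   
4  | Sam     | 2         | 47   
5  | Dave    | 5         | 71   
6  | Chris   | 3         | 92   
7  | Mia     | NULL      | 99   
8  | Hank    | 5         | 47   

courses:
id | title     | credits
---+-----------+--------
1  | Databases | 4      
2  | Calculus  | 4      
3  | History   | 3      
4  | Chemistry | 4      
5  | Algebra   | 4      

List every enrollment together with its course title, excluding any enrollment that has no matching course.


INNER JOIN keeps only enrollments rows whose course_id matches an id in courses. Walk through each enrollment:
  - enrollment 1 (George): course_id=NULL, no match -> dropped
  - enrollment 2 (Fiona): course_id=5 -> matches Algebra
  - enrollment 3 (Julia): course_id=2 -> matches Calculus
  - enrollment 4 (Sam): course_id=2 -> matches Calculus
  - enrollment 5 (Dave): course_id=5 -> matches Algebra
  - enrollment 6 (Chris): course_id=3 -> matches History
  - enrollment 7 (Mia): course_id=NULL, no match -> dropped
  - enrollment 8 (Hank): course_id=5 -> matches Algebra
So 2 of 8 rows are dropped.

SQL:
SELECT a.student, b.title AS course
FROM enrollments a
INNER JOIN courses b ON a.course_id = b.id

Result:
student | course  
--------+---------
Fiona   | Algebra 
Julia   | Calculus
Sam     | Calculus
Dave    | Algebra 
Chris   | History 
Hank    | Algebra 


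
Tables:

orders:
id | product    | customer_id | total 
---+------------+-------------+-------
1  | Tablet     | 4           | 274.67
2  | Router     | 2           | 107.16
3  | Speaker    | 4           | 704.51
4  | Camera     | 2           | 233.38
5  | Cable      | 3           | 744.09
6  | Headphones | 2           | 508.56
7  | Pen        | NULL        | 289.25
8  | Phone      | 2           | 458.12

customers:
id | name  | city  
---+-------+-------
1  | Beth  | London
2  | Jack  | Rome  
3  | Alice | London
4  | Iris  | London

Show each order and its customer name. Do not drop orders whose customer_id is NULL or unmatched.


LEFT JOIN keeps every row from orders (the left table); where customer_id has no match in customers, the customer columns become NULL. Walk through each order:
  - order 1 (Tablet): customer_id=4 -> matches Iris
  - order 2 (Router): customer_id=2 -> matches Jack
  - order 3 (Speaker): customer_id=4 -> matches Iris
  - order 4 (Camera): customer_id=2 -> matches Jack
  - order 5 (Cable): customer_id=3 -> matches Alice
  - order 6 (Headphones): customer_id=2 -> matches Jack
  - order 7 (Pen): customer_id=NULL, no match -> kept with NULL
  - order 8 (Phone): customer_id=2 -> matches Jack
All 8 rows appear; 1 has NULL customer.

SQL:
SELECT a.product, b.name AS customer
FROM orders a
LEFT JOIN customers b ON a.customer_id = b.id

Result:
product    | customer
-----------+---------
Tablet     | Iris    
Router     | Jack    
Speaker    | Iris    
Camera     | Jack    
Cable      | Alice   
Headphones | Jack    
Pen        | NULL    
Phone      | Jack    


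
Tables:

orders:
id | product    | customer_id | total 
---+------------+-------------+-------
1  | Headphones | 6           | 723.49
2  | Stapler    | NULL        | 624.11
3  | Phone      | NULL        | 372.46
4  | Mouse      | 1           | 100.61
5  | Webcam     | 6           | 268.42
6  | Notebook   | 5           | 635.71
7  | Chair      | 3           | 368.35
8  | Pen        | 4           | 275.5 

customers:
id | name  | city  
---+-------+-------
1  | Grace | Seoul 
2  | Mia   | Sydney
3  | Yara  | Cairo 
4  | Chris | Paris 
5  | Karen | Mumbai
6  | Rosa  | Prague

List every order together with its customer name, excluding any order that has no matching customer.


INNER JOIN keeps only orders rows whose customer_id matches an id in customers. Walk through each order:
  - order 1 (Headphones): customer_id=6 -> matches Rosa
  - order 2 (Stapler): customer_id=NULL, no match -> dropped
  - order 3 (Phone): customer_id=NULL, no match -> dropped
  - order 4 (Mouse): customer_id=1 -> matches Grace
  - order 5 (Webcam): customer_id=6 -> matches Rosa
  - order 6 (Notebook): customer_id=5 -> matches Karen
  - order 7 (Chair): customer_id=3 -> matches Yara
  - order 8 (Pen): customer_id=4 -> matches Chris
So 2 of 8 rows are dropped.

SQL:
SELECT a.product, b.name AS customer
FROM orders a
INNER JOIN customers b ON a.customer_id = b.id

Result:
product    | customer
-----------+---------
Headphones | Rosa    
Mouse      | Grace   
Webcam     | Rosa    
Notebook   | Karen   
Chair      | Yara    
Pen        | Chris   


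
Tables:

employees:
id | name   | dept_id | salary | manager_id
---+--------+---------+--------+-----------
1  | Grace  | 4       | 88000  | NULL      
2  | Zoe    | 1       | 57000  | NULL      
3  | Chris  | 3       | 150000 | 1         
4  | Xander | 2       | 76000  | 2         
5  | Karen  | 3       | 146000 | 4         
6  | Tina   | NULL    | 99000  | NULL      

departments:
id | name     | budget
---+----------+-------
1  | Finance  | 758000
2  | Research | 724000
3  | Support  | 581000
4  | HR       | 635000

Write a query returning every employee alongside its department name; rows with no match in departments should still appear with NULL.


LEFT JOIN keeps every row from employees (the left table); where dept_id has no match in departments, the department columns become NULL. Walk through each employee:
  - employee 1 (Grace): dept_id=4 -> matches HR
  - employee 2 (Zoe): dept_id=1 -> matches Finance
  - employee 3 (Chris): dept_id=3 -> matches Support
  - employee 4 (Xander): dept_id=2 -> matches Research
  - employee 5 (Karen): dept_id=3 -> matches Support
  - employee 6 (Tina): dept_id=NULL, no match -> kept with NULL
All 6 rows appear; 1 has NULL department.

SQL:
SELECT a.name, b.name AS department
FROM employees a
LEFT JOIN departments b ON a.dept_id = b.id

Result:
name   | department
-------+-----------
Grace  | HR        
Zoe    | Finance   
Chris  | Support   
Xander | Research  
Karen  | Support   
Tina   | NULL      


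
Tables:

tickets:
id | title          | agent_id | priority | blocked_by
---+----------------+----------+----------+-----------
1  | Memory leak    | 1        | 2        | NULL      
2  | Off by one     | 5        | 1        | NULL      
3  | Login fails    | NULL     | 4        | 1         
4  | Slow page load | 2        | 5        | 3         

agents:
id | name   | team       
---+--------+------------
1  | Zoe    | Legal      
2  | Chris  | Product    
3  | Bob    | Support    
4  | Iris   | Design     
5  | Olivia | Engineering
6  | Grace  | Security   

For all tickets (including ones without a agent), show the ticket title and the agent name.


LEFT JOIN keeps every row from tickets (the left table); where agent_id has no match in agents, the agent columns become NULL. Walk through each ticket:
  - ticket 1 (Memory leak): agent_id=1 -> matches Zoe
  - ticket 2 (Off by one): agent_id=5 -> matches Olivia
  - ticket 3 (Login fails): agent_id=NULL, no match -> kept with NULL
  - ticket 4 (Slow page load): agent_id=2 -> matches Chris
All 4 rows appear; 1 has NULL agent.

SQL:
SELECT a.title, b.name AS agent
FROM tickets a
LEFT JOIN agents b ON a.agent_id = b.id

Result:
title          | agent 
---------------+-------
Memory leak    | Zoe   
Off by one     | Olivia
Login fails    | NULL  
Slow page load | Chris 


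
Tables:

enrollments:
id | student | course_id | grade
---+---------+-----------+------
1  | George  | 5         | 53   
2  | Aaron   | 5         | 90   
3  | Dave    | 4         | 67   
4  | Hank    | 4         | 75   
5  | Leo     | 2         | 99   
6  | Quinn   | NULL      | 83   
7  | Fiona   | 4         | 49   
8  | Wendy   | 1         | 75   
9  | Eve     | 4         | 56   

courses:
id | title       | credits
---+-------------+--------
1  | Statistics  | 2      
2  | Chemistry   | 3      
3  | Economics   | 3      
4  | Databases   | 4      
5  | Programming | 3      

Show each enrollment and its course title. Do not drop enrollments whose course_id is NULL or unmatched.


LEFT JOIN keeps every row from enrollments (the left table); where course_id has no match in courses, the course columns become NULL. Walk through each enrollment:
  - enrollment 1 (George): course_id=5 -> matches Programming
  - enrollment 2 (Aaron): course_id=5 -> matches Programming
  - enrollment 3 (Dave): course_id=4 -> matches Databases
  - enrollment 4 (Hank): course_id=4 -> matches Databases
  - enrollment 5 (Leo): course_id=2 -> matches Chemistry
  - enrollment 6 (Quinn): course_id=NULL, no match -> kept with NULL
  - enrollment 7 (Fiona): course_id=4 -> matches Databases
  - enrollment 8 (Wendy): course_id=1 -> matches Statistics
  - enrollment 9 (Eve): course_id=4 -> matches Databases
All 9 rows appear; 1 has NULL course.

SQL:
SELECT a.student, b.title AS course
FROM enrollments a
LEFT JOIN courses b ON a.course_id = b.id

Result:
student | course     
--------+------------
George  | Programming
Aaron   | Programming
Dave    | Databases  
Hank    | Databases  
Leo     | Chemistry  
Quinn   | NULL       
Fiona   | Databases  
Wendy   | Statistics 
Eve     | Databases  


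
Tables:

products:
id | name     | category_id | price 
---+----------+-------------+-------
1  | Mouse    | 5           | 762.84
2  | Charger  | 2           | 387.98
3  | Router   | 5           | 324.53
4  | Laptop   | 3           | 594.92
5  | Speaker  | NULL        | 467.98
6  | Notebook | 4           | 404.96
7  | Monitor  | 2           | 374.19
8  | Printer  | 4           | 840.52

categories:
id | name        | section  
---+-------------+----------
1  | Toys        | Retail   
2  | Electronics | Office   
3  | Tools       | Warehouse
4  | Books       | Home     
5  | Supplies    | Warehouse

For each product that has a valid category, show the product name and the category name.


INNER JOIN keeps only products rows whose category_id matches an id in categories. Walk through each product:
  - product 1 (Mouse): category_id=5 -> matches Supplies
  - product 2 (Charger): category_id=2 -> matches Electronics
  - product 3 (Router): category_id=5 -> matches Supplies
  - product 4 (Laptop): category_id=3 -> matches Tools
  - product 5 (Speaker): category_id=NULL, no match -> dropped
  - product 6 (Notebook): category_id=4 -> matches Books
  - product 7 (Monitor): category_id=2 -> matches Electronics
  - product 8 (Printer): category_id=4 -> matches Books
So 1 of 8 rows is dropped.

SQL:
SELECT a.name, b.name AS category
FROM products a
INNER JOIN categories b ON a.category_id = b.id

Result:
name     | category   
---------+------------
Mouse    | Supplies   
Charger  | Electronics
Router   | Supplies   
Laptop   | Tools      
Notebook | Books      
Monitor  | Electronics
Printer  | Books      


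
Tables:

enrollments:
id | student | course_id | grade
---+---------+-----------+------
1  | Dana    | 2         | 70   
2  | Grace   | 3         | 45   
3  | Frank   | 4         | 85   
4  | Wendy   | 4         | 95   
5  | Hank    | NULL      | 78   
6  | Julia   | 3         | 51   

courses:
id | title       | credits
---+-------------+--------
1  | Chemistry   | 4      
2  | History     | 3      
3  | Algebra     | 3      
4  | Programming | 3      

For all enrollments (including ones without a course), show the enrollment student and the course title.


LEFT JOIN keeps every row from enrollments (the left table); where course_id has no match in courses, the course columns become NULL. Walk through each enrollment:
  - enrollment 1 (Dana): course_id=2 -> matches History
  - enrollment 2 (Grace): course_id=3 -> matches Algebra
  - enrollment 3 (Frank): course_id=4 -> matches Programming
  - enrollment 4 (Wendy): course_id=4 -> matches Programming
  - enrollment 5 (Hank): course_id=NULL, no match -> kept with NULL
  - enrollment 6 (Julia): course_id=3 -> matches Algebra
All 6 rows appear; 1 has NULL course.

SQL:
SELECT a.student, b.title AS course
FROM enrollments a
LEFT JOIN courses b ON a.course_id = b.id

Result:
student | course     
--------+------------
Dana    | History    
Grace   | Algebra    
Frank   | Programming
Wendy   | Programming
Hank    | NULL       
Julia   | Algebra    


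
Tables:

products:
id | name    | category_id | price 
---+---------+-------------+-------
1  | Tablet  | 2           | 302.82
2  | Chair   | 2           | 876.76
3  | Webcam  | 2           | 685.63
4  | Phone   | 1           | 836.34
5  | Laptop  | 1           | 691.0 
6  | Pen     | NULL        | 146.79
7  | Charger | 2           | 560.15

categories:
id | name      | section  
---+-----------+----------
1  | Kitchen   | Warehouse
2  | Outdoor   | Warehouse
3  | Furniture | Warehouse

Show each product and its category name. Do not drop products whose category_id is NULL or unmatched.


LEFT JOIN keeps every row from products (the left table); where category_id has no match in categories, the category columns become NULL. Walk through each product:
  - product 1 (Tablet): category_id=2 -> matches Outdoor
  - product 2 (Chair): category_id=2 -> matches Outdoor
  - product 3 (Webcam): category_id=2 -> matches Outdoor
  - product 4 (Phone): category_id=1 -> matches Kitchen
  - product 5 (Laptop): category_id=1 -> matches Kitchen
  - product 6 (Pen): category_id=NULL, no match -> kept with NULL
  - product 7 (Charger): category_id=2 -> matches Outdoor
All 7 rows appear; 1 has NULL category.

SQL:
SELECT a.name, b.name AS category
FROM products a
LEFT JOIN categories b ON a.category_id = b.id

Result:
name    | category
--------+---------
Tablet  | Outdoor 
Chair   | Outdoor 
Webcam  | Outdoor 
Phone   | Kitchen 
Laptop  | Kitchen 
Pen     | NULL    
Charger | Outdoor 
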